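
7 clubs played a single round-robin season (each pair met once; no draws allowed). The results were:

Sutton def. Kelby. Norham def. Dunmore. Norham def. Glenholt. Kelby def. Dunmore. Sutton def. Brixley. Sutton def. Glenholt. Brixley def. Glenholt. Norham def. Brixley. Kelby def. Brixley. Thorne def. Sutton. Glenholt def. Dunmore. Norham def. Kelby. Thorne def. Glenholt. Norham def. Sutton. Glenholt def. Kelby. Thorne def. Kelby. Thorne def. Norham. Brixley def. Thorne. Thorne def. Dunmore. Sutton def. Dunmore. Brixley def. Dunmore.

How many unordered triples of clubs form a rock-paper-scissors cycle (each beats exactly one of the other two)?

Win totals: Brixley 3, Sutton 4, Thorne 5, Dunmore 0, Glenholt 2, Kelby 2, Norham 5.
A club with w wins dominates both others in C(w,2) triples; summing gives 3 + 6 + 10 + 0 + 1 + 1 + 10 = 31 transitive triples.
Total triples C(7,3) = 35, so cyclic triples = 35 − 31 = 4.

4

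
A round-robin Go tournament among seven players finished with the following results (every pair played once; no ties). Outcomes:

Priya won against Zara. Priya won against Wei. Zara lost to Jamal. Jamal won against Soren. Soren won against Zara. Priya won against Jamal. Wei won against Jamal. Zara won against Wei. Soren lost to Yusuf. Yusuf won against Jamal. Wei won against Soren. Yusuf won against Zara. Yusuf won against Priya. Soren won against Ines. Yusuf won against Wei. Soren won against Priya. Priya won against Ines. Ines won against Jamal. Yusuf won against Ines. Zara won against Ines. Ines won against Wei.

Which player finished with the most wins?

Yusuf

Win totals: Ines 2, Zara 2, Priya 4, Wei 2, Jamal 2, Soren 3, Yusuf 6.
Yusuf leads with 6 wins (next highest: 4).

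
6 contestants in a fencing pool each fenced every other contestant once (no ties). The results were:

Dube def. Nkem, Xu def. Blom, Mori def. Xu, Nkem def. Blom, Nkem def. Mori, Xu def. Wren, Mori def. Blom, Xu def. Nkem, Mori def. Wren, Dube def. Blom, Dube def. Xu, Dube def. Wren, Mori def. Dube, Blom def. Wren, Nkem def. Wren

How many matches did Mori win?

4

Mori's results: beat Wren, Dube, Xu, Blom; lost to Nkem.
That is 4 wins.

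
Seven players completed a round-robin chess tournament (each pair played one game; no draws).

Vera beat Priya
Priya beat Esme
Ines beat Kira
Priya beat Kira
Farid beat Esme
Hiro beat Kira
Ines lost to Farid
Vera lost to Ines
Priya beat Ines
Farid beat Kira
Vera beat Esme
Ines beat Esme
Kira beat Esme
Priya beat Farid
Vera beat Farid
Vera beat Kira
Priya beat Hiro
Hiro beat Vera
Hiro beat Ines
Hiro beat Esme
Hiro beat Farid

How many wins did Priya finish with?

5

Priya's results: beat Hiro, Kira, Ines, Esme, Farid; lost to Vera.
That is 5 wins.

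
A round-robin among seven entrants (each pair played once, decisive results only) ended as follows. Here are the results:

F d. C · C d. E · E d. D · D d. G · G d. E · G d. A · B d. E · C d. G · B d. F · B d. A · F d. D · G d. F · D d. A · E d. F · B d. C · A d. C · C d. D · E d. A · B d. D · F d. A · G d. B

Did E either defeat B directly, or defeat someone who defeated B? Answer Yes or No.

E did not beat B directly.
E beat A, D, F, but each of them lost to B. No two-step path.

No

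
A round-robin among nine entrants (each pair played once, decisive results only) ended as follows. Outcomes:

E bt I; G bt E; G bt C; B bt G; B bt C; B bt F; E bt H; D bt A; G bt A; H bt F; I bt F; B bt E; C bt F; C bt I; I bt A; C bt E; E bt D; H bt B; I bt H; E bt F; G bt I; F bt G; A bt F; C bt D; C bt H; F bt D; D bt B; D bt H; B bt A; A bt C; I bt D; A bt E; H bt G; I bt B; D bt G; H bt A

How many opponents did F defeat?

F's results: beat D, G; lost to A, B, C, E, H, I.
That is 2 wins.

2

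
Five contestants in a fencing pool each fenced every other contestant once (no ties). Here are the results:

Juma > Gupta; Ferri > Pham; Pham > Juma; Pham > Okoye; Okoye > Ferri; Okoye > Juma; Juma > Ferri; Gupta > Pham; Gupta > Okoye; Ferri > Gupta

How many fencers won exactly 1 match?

Win totals: Pham 2, Gupta 2, Juma 2, Okoye 2, Ferri 2.
No fencer has exactly 1 wins.

0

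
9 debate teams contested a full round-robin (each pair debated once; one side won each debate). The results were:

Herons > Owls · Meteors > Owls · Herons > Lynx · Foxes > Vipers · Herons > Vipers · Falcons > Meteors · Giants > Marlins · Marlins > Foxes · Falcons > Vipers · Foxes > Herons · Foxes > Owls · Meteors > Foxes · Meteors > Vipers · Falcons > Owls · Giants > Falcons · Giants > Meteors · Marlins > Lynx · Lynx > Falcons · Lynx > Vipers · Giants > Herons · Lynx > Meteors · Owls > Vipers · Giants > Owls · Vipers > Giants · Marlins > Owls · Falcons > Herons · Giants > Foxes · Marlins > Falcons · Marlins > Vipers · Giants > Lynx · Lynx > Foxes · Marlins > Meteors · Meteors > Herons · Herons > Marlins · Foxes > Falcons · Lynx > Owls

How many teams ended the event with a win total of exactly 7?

Win totals: Owls 1, Herons 4, Vipers 1, Meteors 4, Marlins 6, Giants 7, Lynx 5, Foxes 4, Falcons 4.
Exactly 7: Giants — 1 team.

1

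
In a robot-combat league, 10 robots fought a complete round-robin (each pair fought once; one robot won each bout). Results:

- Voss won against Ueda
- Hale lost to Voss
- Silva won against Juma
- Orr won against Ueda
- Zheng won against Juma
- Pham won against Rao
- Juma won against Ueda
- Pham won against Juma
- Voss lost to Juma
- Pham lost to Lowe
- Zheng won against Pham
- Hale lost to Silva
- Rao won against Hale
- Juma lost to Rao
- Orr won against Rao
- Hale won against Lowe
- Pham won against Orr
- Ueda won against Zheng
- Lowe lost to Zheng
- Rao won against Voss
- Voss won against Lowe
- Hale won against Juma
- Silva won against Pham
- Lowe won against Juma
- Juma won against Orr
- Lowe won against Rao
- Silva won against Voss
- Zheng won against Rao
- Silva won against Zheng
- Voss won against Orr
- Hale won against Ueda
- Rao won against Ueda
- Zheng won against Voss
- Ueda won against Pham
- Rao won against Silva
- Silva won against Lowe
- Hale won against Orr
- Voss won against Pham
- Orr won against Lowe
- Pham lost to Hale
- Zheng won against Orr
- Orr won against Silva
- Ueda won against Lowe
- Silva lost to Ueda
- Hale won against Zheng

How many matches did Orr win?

Orr's results: beat Silva, Lowe, Rao, Ueda; lost to Hale, Voss, Zheng, Pham, Juma.
That is 4 wins.

4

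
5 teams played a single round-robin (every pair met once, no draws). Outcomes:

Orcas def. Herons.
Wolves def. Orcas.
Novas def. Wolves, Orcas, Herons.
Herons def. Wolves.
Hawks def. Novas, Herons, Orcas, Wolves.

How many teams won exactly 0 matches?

Win totals: Wolves 1, Novas 3, Orcas 1, Hawks 4, Herons 1.
No team has exactly 0 wins.

0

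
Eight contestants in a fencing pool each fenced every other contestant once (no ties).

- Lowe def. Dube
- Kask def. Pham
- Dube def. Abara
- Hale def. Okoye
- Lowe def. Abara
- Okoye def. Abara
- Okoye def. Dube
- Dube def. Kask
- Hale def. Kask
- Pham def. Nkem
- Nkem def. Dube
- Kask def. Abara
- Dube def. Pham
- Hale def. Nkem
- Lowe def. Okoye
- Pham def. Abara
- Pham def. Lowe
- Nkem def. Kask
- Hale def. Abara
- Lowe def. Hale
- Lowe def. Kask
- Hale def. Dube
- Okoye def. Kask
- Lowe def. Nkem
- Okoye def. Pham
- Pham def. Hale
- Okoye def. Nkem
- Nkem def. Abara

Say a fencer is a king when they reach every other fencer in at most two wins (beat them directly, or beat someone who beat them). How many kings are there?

Lowe reaches everyone (king).
Pham reaches everyone (king).
Nkem cannot reach Lowe, Hale, Okoye in two steps.
Kask cannot reach Dube, Okoye in two steps.
Abara cannot reach Lowe, Pham, Nkem, Kask, Hale, Dube, Okoye in two steps.
Hale cannot reach Lowe in two steps.
Dube cannot reach Okoye in two steps.
Okoye reaches everyone (king).
Kings: Lowe, Pham, Okoye — 3.

3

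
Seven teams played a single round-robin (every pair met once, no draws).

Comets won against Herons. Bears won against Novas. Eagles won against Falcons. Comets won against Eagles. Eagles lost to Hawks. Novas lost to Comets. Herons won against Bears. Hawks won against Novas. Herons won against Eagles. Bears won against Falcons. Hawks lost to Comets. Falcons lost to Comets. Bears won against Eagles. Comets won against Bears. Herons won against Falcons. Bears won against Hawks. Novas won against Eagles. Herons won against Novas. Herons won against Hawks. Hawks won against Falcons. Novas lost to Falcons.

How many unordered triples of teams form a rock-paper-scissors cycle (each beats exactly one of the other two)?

1

Win totals: Falcons 1, Novas 1, Eagles 1, Hawks 3, Bears 4, Comets 6, Herons 5.
A team with w wins dominates both others in C(w,2) triples; summing gives 0 + 0 + 0 + 3 + 6 + 15 + 10 = 34 transitive triples.
Total triples C(7,3) = 35, so cyclic triples = 35 − 34 = 1.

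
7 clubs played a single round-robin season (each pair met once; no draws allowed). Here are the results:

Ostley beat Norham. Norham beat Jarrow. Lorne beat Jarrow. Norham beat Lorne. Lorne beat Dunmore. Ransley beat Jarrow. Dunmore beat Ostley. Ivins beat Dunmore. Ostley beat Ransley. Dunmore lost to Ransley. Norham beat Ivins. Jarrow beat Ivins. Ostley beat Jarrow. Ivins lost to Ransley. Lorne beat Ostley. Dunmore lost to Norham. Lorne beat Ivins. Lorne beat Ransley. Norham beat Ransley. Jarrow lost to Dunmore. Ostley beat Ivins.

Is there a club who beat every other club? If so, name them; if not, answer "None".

None

Highest win total is Norham with 5 (out of 6 possible).
Norham lost to Ostley, so no club went undefeated.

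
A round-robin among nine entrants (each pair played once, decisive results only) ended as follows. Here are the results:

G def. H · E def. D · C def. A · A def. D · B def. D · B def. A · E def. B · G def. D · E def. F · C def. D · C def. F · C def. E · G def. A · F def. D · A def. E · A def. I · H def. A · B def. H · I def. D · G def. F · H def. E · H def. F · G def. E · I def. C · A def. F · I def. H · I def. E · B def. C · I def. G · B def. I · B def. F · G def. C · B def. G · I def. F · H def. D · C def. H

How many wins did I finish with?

I's results: beat C, D, E, F, G, H; lost to A, B.
That is 6 wins.

6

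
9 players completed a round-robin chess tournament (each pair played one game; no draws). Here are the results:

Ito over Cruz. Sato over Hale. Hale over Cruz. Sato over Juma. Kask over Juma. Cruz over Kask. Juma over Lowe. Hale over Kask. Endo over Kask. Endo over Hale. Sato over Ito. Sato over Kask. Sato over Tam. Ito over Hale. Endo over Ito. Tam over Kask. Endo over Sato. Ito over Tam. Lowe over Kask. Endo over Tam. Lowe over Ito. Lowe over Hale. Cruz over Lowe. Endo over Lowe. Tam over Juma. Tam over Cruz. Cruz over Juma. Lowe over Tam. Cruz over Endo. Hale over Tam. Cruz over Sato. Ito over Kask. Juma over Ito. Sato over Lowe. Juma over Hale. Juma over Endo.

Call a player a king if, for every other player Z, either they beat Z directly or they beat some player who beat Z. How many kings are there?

Juma reaches everyone (king).
Cruz reaches everyone (king).
Hale cannot reach Ito in two steps.
Kask cannot reach Cruz, Sato, Tam in two steps.
Lowe cannot reach Endo, Sato in two steps.
Endo reaches everyone (king).
Ito reaches everyone (king).
Sato reaches everyone (king).
Tam reaches everyone (king).
Kings: Juma, Cruz, Endo, Ito, Sato, Tam — 6.

6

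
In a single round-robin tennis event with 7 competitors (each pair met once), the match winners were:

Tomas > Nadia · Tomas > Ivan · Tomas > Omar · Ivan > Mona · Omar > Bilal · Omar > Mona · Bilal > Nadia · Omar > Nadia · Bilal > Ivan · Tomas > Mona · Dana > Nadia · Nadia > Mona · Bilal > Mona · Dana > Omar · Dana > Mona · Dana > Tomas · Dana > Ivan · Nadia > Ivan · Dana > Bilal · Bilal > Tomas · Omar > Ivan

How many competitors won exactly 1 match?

Win totals: Tomas 4, Dana 6, Ivan 1, Mona 0, Nadia 2, Bilal 4, Omar 4.
Exactly 1: Ivan — 1 competitor.

1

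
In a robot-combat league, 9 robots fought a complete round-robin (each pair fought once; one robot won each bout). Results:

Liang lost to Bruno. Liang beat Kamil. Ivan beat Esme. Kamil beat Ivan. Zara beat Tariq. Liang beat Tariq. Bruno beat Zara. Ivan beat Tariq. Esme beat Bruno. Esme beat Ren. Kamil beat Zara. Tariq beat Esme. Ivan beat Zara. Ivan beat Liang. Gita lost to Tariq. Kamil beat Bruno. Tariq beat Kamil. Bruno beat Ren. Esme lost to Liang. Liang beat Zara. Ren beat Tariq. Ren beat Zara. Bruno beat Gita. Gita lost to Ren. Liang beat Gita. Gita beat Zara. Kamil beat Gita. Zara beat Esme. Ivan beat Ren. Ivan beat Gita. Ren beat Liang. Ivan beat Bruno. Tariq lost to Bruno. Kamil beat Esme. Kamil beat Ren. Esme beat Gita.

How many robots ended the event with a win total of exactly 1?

1

Win totals: Bruno 5, Liang 5, Gita 1, Ren 4, Zara 2, Tariq 3, Esme 3, Kamil 6, Ivan 7.
Exactly 1: Gita — 1 robot.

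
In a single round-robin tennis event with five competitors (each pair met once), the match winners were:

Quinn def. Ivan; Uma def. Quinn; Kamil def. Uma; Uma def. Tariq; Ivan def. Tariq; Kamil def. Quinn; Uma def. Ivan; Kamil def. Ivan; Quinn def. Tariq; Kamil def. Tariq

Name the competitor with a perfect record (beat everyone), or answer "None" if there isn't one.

Kamil

Kamil has 4 wins out of 4 opponents — a perfect record.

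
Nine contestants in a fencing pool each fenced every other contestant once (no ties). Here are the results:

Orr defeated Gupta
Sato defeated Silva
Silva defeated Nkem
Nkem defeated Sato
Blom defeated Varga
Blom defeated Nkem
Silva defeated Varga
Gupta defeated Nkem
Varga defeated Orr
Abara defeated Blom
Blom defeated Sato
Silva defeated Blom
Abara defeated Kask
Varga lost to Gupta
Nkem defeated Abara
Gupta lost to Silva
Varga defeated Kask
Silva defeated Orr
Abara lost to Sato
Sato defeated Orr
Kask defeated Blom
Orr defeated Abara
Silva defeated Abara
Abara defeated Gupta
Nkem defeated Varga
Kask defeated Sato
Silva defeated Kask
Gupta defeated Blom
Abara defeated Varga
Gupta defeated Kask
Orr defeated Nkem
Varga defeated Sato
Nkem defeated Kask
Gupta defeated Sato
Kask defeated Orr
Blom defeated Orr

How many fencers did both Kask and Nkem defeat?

Kask beat: Sato, Orr, Blom.
Nkem beat: Sato, Kask, Varga, Abara.
Both beat: Sato — 1.

1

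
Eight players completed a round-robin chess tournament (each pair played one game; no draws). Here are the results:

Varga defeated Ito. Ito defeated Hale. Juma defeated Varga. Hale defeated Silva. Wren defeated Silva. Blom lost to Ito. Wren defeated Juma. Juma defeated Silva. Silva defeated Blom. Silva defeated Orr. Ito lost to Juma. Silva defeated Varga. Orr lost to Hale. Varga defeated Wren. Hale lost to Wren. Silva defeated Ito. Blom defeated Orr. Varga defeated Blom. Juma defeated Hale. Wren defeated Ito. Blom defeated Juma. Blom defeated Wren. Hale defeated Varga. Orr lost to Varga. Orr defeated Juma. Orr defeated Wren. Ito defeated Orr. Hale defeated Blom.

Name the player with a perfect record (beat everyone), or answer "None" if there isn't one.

None

Highest win total is Wren with 4 (out of 7 possible).
Wren lost to Orr, Blom, Varga, so no player went undefeated.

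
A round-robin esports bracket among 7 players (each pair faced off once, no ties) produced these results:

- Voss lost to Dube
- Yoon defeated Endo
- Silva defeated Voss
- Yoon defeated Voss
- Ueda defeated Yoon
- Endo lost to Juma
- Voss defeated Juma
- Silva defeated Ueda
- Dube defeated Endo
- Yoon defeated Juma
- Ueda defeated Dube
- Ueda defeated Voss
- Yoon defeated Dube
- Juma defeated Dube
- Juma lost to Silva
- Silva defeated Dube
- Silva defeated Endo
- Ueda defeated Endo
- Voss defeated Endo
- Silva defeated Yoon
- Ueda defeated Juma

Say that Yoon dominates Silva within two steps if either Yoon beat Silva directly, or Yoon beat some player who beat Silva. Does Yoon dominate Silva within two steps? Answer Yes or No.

No

Yoon did not beat Silva directly.
Yoon beat Endo, Dube, Voss, Juma, but each of them lost to Silva. No two-step path.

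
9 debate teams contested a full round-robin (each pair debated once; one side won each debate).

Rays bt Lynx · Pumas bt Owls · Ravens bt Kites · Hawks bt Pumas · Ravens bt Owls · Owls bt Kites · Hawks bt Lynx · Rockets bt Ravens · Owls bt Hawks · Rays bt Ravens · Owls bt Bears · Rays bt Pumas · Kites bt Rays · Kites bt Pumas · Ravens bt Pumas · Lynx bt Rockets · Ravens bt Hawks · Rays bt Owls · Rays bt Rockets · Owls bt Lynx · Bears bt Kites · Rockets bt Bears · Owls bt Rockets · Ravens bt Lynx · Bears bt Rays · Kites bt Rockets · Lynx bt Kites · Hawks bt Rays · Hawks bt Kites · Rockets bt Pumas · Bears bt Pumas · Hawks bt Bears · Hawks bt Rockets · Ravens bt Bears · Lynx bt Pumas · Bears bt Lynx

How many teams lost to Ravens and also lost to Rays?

Ravens beat: Bears, Pumas, Lynx, Owls, Kites, Hawks.
Rays beat: Pumas, Lynx, Ravens, Owls, Rockets.
Both beat: Pumas, Lynx, Owls — 3.

3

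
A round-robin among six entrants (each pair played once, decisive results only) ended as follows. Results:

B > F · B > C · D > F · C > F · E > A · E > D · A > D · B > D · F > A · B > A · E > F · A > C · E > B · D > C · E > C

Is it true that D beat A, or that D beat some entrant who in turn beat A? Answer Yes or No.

D did not beat A directly.
D beat C, F. Of those, F beat A.

Yes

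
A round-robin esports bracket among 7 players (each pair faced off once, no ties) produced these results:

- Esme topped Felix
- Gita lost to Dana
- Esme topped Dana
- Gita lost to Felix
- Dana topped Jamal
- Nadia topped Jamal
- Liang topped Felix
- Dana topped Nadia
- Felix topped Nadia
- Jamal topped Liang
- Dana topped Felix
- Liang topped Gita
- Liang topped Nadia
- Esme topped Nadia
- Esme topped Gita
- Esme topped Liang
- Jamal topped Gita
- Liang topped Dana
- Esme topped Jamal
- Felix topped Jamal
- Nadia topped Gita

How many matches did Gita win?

Gita's results: beat no one; lost to Felix, Dana, Esme, Liang, Jamal, Nadia.
That is 0 wins.

0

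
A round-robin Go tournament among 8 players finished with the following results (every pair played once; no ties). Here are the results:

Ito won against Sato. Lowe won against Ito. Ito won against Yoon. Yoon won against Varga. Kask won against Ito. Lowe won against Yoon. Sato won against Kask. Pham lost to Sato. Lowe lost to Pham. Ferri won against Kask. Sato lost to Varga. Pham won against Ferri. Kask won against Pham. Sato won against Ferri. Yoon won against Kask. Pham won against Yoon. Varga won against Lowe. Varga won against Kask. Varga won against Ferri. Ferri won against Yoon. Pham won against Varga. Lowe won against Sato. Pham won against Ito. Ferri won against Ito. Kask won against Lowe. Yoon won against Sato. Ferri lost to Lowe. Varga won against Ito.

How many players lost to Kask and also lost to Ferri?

1

Kask beat: Lowe, Ito, Pham.
Ferri beat: Ito, Yoon, Kask.
Both beat: Ito — 1.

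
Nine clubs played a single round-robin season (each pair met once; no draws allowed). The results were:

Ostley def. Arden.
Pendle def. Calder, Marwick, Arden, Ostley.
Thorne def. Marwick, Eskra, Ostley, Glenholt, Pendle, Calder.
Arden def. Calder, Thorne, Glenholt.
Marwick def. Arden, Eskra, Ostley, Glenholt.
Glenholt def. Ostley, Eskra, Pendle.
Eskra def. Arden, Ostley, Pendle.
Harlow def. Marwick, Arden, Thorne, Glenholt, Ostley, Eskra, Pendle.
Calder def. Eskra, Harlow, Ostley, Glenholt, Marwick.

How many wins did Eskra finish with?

3

Eskra's results: beat Pendle, Arden, Ostley; lost to Calder, Thorne, Harlow, Marwick, Glenholt.
That is 3 wins.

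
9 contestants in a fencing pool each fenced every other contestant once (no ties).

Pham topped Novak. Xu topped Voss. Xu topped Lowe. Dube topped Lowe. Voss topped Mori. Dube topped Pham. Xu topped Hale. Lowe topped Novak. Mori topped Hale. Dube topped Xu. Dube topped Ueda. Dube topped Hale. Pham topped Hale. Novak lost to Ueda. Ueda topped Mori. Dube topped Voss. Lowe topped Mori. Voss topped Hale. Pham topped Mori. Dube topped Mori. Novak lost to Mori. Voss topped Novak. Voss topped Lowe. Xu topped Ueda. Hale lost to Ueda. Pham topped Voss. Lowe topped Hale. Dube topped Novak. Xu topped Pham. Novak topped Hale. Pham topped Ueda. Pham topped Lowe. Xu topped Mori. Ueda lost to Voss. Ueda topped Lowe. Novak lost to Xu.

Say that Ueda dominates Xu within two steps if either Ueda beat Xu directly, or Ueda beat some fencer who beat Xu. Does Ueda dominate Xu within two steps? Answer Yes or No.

Ueda did not beat Xu directly.
Ueda beat Novak, Mori, Hale, Lowe, but each of them lost to Xu. No two-step path.

No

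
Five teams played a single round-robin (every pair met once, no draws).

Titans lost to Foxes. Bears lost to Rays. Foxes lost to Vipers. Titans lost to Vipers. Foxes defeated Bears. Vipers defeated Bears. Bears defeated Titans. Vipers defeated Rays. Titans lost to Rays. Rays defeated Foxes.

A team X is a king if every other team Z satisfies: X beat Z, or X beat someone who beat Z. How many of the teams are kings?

Rays cannot reach Vipers in two steps.
Titans cannot reach Rays, Foxes, Vipers, Bears in two steps.
Foxes cannot reach Rays, Vipers in two steps.
Vipers reaches everyone (king).
Bears cannot reach Rays, Foxes, Vipers in two steps.
Kings: Vipers — 1.

1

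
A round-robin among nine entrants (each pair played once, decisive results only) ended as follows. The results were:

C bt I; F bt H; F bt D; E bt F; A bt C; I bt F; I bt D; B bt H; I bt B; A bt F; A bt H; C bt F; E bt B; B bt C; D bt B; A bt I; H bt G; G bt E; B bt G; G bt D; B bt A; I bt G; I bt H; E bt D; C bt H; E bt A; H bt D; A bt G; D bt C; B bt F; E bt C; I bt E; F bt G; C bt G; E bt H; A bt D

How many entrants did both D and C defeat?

D beat: B, C.
C beat: F, G, H, I.
No one was beaten by both.

0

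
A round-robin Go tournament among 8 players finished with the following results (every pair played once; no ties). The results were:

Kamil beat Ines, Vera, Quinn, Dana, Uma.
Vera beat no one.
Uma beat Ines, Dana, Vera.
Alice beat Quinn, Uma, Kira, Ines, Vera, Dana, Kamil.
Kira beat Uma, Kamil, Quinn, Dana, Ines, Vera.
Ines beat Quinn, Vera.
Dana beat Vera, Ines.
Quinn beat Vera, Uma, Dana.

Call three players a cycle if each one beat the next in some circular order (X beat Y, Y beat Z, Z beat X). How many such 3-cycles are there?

2

Win totals: Alice 7, Kira 6, Dana 2, Kamil 5, Uma 3, Vera 0, Quinn 3, Ines 2.
A player with w wins dominates both others in C(w,2) triples; summing gives 21 + 15 + 1 + 10 + 3 + 0 + 3 + 1 = 54 transitive triples.
Total triples C(8,3) = 56, so cyclic triples = 56 − 54 = 2.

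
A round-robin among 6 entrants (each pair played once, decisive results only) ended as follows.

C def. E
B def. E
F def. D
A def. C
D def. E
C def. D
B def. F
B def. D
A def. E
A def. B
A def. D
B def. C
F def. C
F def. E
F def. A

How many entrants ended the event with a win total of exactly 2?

Win totals: A 4, B 4, C 2, D 1, E 0, F 4.
Exactly 2: C — 1 entrant.

1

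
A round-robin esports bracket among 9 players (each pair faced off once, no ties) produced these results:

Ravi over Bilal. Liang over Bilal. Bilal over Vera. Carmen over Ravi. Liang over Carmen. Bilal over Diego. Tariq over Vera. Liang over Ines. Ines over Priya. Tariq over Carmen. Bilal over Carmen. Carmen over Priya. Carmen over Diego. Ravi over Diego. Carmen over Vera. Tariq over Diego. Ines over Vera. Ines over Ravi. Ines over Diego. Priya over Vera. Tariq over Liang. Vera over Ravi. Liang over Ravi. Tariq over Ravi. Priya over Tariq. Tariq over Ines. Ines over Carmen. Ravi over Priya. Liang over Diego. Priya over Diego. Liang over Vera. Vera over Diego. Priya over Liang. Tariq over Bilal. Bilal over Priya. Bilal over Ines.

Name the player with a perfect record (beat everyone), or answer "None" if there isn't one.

None

Highest win total is Tariq with 7 (out of 8 possible).
Tariq lost to Priya, so no player went undefeated.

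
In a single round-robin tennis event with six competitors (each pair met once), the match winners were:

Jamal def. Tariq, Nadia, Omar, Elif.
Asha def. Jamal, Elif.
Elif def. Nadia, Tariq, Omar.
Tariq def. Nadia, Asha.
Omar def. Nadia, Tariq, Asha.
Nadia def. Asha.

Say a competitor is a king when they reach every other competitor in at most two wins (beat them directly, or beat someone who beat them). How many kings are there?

3

Omar reaches everyone (king).
Nadia cannot reach Omar, Tariq in two steps.
Tariq cannot reach Omar in two steps.
Elif cannot reach Jamal in two steps.
Asha reaches everyone (king).
Jamal reaches everyone (king).
Kings: Omar, Asha, Jamal — 3.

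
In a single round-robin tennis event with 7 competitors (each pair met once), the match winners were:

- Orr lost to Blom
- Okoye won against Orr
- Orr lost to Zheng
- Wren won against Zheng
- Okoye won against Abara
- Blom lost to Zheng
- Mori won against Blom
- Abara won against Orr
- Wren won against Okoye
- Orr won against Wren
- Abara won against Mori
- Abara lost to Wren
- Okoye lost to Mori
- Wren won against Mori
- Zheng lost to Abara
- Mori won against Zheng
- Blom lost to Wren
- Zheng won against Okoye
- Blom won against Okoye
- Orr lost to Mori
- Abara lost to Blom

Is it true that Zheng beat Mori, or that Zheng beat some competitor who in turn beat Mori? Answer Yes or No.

No

Zheng did not beat Mori directly.
Zheng beat Okoye, Orr, Blom, but each of them lost to Mori. No two-step path.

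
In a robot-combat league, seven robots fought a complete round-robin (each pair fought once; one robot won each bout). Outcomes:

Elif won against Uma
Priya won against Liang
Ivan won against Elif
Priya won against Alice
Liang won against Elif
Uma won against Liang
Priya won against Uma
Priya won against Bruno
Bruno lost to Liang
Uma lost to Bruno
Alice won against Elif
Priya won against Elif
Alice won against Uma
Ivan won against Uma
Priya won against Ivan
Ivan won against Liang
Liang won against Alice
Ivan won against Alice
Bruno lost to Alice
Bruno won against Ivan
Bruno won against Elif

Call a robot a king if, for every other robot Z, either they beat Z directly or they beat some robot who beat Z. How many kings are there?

1

Liang cannot reach Priya in two steps.
Bruno cannot reach Priya in two steps.
Uma cannot reach Ivan, Priya in two steps.
Alice cannot reach Priya in two steps.
Elif cannot reach Bruno, Alice, Ivan, Priya in two steps.
Ivan cannot reach Priya in two steps.
Priya reaches everyone (king).
Kings: Priya — 1.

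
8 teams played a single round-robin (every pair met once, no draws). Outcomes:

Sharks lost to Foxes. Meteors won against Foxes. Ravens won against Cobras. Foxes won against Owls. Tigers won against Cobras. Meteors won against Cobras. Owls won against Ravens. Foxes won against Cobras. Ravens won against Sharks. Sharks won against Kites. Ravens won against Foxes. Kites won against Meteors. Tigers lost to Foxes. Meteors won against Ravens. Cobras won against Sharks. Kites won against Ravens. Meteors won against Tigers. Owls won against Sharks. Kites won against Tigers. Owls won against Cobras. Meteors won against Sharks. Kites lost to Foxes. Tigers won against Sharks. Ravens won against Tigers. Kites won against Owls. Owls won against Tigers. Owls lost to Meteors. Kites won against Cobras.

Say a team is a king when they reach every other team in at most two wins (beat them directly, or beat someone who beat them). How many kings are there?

Foxes reaches everyone (king).
Ravens cannot reach Meteors in two steps.
Tigers cannot reach Foxes, Ravens, Meteors, Owls in two steps.
Meteors reaches everyone (king).
Cobras cannot reach Foxes, Ravens, Tigers, Meteors, Owls in two steps.
Kites reaches everyone (king).
Sharks cannot reach Foxes in two steps.
Owls cannot reach Meteors in two steps.
Kings: Foxes, Meteors, Kites — 3.

3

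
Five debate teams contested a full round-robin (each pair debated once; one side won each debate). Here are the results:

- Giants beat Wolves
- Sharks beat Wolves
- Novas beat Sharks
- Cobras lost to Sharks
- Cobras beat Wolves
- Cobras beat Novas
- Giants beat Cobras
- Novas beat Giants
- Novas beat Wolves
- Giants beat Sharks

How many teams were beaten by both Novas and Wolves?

0

Novas beat: Giants, Wolves, Sharks.
Wolves beat: no one.
No one was beaten by both.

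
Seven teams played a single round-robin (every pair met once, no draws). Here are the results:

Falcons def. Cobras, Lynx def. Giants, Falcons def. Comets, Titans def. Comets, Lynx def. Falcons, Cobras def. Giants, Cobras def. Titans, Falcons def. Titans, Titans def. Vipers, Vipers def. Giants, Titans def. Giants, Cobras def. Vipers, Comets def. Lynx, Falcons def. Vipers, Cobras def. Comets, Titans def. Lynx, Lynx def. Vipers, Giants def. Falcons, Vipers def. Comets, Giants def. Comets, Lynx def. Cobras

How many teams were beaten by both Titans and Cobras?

3

Titans beat: Lynx, Comets, Giants, Vipers.
Cobras beat: Titans, Comets, Giants, Vipers.
Both beat: Comets, Giants, Vipers — 3.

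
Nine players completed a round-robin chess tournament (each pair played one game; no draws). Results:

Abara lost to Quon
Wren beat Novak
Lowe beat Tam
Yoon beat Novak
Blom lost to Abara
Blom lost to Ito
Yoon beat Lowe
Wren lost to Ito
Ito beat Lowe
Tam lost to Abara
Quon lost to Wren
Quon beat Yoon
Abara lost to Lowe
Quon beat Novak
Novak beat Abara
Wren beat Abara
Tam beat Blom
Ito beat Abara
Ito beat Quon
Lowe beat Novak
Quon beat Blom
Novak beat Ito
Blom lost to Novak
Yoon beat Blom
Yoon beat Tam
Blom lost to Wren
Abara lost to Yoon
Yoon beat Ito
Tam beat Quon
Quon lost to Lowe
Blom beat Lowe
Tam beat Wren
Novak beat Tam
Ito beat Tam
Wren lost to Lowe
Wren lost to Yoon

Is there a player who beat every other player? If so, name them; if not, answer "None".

Highest win total is Yoon with 7 (out of 8 possible).
Yoon lost to Quon, so no player went undefeated.

None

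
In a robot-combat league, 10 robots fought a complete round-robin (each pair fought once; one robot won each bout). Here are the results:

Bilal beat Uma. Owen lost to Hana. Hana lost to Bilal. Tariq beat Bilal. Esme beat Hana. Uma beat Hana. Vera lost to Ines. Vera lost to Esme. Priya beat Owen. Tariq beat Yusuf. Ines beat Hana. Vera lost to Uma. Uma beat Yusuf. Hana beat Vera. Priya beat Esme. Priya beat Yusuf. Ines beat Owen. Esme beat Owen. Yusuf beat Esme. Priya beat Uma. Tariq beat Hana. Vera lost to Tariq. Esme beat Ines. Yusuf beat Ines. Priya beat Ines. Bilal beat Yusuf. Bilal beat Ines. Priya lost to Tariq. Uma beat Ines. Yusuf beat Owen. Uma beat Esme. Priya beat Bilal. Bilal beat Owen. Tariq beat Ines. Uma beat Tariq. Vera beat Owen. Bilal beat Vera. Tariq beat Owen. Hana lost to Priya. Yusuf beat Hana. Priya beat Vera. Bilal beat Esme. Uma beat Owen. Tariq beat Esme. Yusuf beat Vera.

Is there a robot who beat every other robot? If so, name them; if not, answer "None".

None

Highest win total is Tariq with 8 (out of 9 possible).
Tariq lost to Uma, so no robot went undefeated.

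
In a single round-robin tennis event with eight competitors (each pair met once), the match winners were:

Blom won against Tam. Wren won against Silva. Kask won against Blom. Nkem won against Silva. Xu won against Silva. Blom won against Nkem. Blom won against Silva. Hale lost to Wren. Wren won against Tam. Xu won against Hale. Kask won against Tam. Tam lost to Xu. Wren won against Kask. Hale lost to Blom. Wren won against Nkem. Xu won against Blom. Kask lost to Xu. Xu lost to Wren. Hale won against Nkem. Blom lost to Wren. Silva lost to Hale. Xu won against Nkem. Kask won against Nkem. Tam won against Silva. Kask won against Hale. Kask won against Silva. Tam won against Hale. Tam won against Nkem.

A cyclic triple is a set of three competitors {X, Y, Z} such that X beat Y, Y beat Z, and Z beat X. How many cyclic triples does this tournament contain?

0

Win totals: Xu 6, Wren 7, Tam 3, Hale 2, Silva 0, Blom 4, Nkem 1, Kask 5.
A competitor with w wins dominates both others in C(w,2) triples; summing gives 15 + 21 + 3 + 1 + 0 + 6 + 0 + 10 = 56 transitive triples.
Total triples C(8,3) = 56, so cyclic triples = 56 − 56 = 0.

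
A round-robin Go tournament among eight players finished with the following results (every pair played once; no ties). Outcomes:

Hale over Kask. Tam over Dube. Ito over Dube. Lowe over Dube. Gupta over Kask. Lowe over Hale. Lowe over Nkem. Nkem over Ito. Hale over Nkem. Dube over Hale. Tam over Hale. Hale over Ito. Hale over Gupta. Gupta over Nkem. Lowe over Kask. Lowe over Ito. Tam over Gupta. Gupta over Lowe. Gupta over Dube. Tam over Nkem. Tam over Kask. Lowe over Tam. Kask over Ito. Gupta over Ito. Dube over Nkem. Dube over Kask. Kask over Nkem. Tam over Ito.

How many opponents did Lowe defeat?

6

Lowe's results: beat Hale, Dube, Nkem, Kask, Ito, Tam; lost to Gupta.
That is 6 wins.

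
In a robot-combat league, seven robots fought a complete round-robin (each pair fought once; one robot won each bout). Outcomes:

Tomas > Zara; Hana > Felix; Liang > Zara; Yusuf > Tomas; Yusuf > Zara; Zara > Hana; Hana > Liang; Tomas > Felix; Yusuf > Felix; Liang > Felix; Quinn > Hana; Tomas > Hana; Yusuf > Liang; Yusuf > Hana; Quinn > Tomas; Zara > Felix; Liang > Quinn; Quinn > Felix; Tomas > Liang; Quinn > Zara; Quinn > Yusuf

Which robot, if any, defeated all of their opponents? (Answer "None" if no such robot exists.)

None

Highest win total is Yusuf with 5 (out of 6 possible).
Yusuf lost to Quinn, so no robot went undefeated.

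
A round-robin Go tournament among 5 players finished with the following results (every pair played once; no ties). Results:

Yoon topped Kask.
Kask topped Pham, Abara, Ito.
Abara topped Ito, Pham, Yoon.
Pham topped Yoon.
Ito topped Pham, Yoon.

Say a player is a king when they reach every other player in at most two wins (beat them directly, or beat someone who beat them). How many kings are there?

Ito cannot reach Abara in two steps.
Pham cannot reach Ito, Abara in two steps.
Abara reaches everyone (king).
Yoon reaches everyone (king).
Kask reaches everyone (king).
Kings: Abara, Yoon, Kask — 3.

3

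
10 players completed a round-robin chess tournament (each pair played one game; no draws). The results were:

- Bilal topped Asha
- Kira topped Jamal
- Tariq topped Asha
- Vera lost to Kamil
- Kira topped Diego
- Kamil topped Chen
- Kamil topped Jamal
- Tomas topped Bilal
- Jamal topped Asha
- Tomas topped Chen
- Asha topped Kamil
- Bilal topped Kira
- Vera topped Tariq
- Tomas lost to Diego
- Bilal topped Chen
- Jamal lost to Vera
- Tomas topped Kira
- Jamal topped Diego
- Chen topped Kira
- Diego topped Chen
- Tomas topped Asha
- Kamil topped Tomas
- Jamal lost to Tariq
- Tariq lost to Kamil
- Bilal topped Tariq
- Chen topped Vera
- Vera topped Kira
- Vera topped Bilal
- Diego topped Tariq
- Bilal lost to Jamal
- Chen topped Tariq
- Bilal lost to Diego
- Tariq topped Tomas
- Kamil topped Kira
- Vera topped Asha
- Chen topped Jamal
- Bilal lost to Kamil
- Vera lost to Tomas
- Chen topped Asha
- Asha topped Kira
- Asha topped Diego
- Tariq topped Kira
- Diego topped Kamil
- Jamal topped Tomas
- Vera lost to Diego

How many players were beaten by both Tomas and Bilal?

3

Tomas beat: Vera, Chen, Kira, Bilal, Asha.
Bilal beat: Chen, Kira, Tariq, Asha.
Both beat: Chen, Kira, Asha — 3.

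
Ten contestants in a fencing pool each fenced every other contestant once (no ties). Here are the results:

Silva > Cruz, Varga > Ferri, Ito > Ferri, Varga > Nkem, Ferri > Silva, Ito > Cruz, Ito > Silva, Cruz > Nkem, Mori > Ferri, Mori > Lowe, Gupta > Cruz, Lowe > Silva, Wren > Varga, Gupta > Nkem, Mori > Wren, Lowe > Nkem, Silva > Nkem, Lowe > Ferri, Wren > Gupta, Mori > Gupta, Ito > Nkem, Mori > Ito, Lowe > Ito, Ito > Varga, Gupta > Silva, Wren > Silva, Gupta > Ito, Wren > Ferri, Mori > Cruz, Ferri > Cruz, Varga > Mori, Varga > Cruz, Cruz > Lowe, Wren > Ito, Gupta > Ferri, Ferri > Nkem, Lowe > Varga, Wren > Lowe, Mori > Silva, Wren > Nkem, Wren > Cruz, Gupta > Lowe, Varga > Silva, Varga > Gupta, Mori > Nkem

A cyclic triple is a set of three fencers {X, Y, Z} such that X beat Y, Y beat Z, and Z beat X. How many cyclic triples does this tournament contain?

9

Win totals: Varga 6, Ferri 3, Gupta 6, Mori 8, Cruz 2, Lowe 5, Wren 8, Nkem 0, Ito 5, Silva 2.
A fencer with w wins dominates both others in C(w,2) triples; summing gives 15 + 3 + 15 + 28 + 1 + 10 + 28 + 0 + 10 + 1 = 111 transitive triples.
Total triples C(10,3) = 120, so cyclic triples = 120 − 111 = 9.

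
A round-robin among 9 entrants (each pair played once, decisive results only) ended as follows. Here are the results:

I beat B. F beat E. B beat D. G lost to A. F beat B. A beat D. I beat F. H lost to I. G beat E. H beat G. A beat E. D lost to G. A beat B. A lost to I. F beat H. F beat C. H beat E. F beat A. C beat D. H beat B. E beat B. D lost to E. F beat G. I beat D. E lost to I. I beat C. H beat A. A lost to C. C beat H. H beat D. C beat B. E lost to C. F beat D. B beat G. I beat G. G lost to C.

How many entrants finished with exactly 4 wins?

1

Win totals: A 4, B 2, C 6, D 0, E 2, F 7, G 2, H 5, I 8.
Exactly 4: A — 1 entrant.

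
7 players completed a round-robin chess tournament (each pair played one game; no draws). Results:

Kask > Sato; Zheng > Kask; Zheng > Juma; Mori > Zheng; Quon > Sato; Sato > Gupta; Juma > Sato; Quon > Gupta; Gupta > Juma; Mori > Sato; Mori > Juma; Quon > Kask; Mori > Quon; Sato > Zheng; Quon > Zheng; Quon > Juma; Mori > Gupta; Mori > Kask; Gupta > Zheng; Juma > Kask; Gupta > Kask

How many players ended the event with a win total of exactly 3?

1

Win totals: Juma 2, Quon 5, Sato 2, Zheng 2, Kask 1, Gupta 3, Mori 6.
Exactly 3: Gupta — 1 player.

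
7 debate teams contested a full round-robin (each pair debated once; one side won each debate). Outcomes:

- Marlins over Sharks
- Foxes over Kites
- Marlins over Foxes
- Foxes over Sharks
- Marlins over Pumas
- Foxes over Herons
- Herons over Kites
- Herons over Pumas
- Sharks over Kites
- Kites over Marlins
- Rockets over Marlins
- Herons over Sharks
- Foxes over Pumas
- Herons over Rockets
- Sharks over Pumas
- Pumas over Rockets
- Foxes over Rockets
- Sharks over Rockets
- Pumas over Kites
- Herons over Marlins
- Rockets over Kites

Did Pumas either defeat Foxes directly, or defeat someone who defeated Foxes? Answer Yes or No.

No

Pumas did not beat Foxes directly.
Pumas beat Kites, Rockets, but each of them lost to Foxes. No two-step path.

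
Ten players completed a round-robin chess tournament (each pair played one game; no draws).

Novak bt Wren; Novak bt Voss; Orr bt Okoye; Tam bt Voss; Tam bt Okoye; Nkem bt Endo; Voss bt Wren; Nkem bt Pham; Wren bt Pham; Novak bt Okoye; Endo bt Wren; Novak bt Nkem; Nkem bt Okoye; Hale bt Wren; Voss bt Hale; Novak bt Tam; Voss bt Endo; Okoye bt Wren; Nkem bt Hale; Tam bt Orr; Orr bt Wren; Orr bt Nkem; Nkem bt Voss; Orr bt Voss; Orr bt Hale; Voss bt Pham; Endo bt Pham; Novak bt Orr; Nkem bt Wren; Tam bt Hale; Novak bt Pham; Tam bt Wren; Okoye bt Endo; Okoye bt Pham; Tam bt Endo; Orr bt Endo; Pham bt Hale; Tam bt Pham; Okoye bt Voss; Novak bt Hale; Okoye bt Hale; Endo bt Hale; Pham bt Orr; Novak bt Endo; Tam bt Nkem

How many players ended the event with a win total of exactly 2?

1

Win totals: Hale 1, Endo 3, Wren 1, Nkem 6, Tam 8, Pham 2, Novak 9, Orr 6, Voss 4, Okoye 5.
Exactly 2: Pham — 1 player.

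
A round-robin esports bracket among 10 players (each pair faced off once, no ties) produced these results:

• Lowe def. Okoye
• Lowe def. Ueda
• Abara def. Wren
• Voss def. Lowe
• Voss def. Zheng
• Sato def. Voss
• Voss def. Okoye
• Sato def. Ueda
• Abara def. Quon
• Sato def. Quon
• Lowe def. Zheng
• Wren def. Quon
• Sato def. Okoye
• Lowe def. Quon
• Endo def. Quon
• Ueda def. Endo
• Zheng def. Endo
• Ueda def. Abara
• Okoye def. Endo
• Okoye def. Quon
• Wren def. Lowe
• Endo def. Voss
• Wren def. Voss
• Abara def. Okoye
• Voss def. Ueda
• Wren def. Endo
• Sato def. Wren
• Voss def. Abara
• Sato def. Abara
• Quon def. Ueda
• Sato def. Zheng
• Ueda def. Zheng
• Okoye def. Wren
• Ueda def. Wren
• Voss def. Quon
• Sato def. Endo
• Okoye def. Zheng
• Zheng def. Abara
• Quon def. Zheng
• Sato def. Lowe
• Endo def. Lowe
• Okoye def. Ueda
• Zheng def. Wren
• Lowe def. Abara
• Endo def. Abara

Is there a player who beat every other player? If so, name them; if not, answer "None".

Sato has 9 wins out of 9 opponents — a perfect record.

Sato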